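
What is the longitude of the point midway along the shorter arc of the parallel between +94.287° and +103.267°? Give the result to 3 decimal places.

+98.777°

Signed shortest Δλ from +94.287° to +103.267° is +8.980°.
Midpoint longitude = +94.287° + (+8.980°)/2 = +94.287° + 4.490° = +98.777°.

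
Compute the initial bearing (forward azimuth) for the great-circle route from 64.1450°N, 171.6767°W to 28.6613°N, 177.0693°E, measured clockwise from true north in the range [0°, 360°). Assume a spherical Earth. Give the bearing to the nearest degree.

197°

Δλ = 177.0693 − -171.6767 = 348.7460°; wrapped into (−180°, 180°]: -11.2540°.
θ = atan2( sin Δλ · cos φ₂ , cos φ₁ · sin φ₂ − sin φ₁ · cos φ₂ · cos Δλ )
  = atan2(-0.17125, -0.56529) = -163.147° → normalised to [0°, 360°): 196.853°.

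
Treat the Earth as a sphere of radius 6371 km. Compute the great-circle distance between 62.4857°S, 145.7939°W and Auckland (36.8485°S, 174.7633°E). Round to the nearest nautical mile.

Δλ = 174.7633 − -145.7939 = 320.5572°; wrapped into (−180°, 180°]: -39.4428°.
Δφ = -36.8485 − -62.4857 = 25.6372°.
a = sin²(Δφ/2) + cos φ₁ · cos φ₂ · sin²(Δλ/2) = 0.091320.
c = 2·atan2(√a, √(1−a)) = 0.61398 rad → d = 6371·c ≈ 3911.68 km ≈ 2112.14 nmi.

2112 nmi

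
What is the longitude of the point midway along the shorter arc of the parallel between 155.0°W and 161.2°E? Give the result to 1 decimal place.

Signed shortest Δλ from -155.0° to +161.2° is -43.8°.
Midpoint longitude = -155.0° + (-43.8°)/2 = -155.0° − 21.9° = -176.9°.
(The naïve average (-155.0 + +161.2)/2 = 3.1° is on the wrong side of the globe.)

176.9°W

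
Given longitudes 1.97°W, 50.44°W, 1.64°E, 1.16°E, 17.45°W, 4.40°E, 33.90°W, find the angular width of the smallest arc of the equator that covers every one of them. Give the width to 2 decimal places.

54.84°

Sort the longitudes: -50.44°, -33.90°, -17.45°, -1.97°, +1.16°, +1.64°, +4.40°.
Eastward gaps between consecutive values (wrapping around): 16.54°, 16.45°, 15.48°, 3.13°, 0.48°, 2.76°, 305.16°.
Largest gap = 305.16° ⇒ minimal covering band is its complement: 360° − 305.16° = 54.84°.
Band runs from -50.44° eastward to +4.40°.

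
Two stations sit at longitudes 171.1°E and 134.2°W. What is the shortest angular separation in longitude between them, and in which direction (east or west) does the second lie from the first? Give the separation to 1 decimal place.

54.7° east

Raw difference: -134.2 − 171.1 = -305.3°.
Normalise into (−180°, 180°]: -305.3° + 360° = 54.7°.
Positive ⇒ the second point lies to the east; separation 54.7°.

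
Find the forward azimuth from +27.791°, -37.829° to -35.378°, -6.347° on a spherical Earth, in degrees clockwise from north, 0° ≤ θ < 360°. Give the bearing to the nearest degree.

153°

Δλ = -6.347 − -37.829 = 31.482°.
θ = atan2( sin Δλ · cos φ₂ , cos φ₁ · sin φ₂ − sin φ₁ · cos φ₂ · cos Δλ )
  = atan2(0.42580, -0.83638) = 153.019° → normalised to [0°, 360°): 153.019°.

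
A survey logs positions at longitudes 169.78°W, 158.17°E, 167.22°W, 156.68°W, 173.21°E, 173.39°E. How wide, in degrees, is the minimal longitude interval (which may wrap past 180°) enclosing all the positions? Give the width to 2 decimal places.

Sort the longitudes: -169.78°, -167.22°, -156.68°, +158.17°, +173.21°, +173.39°.
Eastward gaps between consecutive values (wrapping around): 2.56°, 10.54°, 314.85°, 15.04°, 0.18°, 16.83°.
Largest gap = 314.85° ⇒ minimal covering band is its complement: 360° − 314.85° = 45.15°.
Band runs from +158.17° eastward to -156.68°, crossing the antimeridian.

45.15°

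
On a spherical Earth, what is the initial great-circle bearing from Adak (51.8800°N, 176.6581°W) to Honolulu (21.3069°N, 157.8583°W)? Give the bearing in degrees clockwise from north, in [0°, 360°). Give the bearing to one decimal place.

147.4°

Δλ = -157.8583 − -176.6581 = 18.7998°.
θ = atan2( sin Δλ · cos φ₂ , cos φ₁ · sin φ₂ − sin φ₁ · cos φ₂ · cos Δλ )
  = atan2(0.30023, -0.46953) = 147.404° → normalised to [0°, 360°): 147.404°.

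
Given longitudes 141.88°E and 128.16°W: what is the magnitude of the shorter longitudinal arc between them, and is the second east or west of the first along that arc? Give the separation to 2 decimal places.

Raw difference: -128.16 − 141.88 = -270.04°.
Normalise into (−180°, 180°]: -270.04° + 360° = 89.96°.
Positive ⇒ the second point lies to the east; separation 89.96°.

89.96° east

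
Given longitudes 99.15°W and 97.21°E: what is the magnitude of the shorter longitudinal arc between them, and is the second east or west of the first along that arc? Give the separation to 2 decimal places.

163.64° west

Raw difference: 97.21 − -99.15 = 196.36°.
Normalise into (−180°, 180°]: 196.36° − 360° = -163.64°.
Negative ⇒ the second point lies to the west; separation 163.64°.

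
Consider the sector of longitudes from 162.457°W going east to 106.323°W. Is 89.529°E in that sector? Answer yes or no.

No

Band width going east from -162.457° to -106.323°: ((-106.323 − -162.457) mod 360) = 56.134°.
Offset of +89.529° east of the west edge: ((89.529 − -162.457) mod 360) = 251.986°.
251.986° > 56.134° ⇒ outside.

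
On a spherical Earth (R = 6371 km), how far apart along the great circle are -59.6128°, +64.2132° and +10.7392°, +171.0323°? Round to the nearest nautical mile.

Δλ = 171.0323 − 64.2132 = 106.8191°.
Δφ = 10.7392 − -59.6128 = 70.3520°.
a = sin²(Δφ/2) + cos φ₁ · cos φ₂ · sin²(Δλ/2) = 0.652271.
c = 2·atan2(√a, √(1−a)) = 1.88025 rad → d = 6371·c ≈ 11979.10 km ≈ 6468.20 nmi.

6468 nmi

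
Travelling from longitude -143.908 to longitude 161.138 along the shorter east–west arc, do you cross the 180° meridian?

Naïve |161.138 − -143.908| = 305.046° > 180°, so the shorter arc goes the other way round — across 180°.
Signed shortest Δλ = ((161.138 − -143.908 + 180) mod 360) − 180 = -54.954°.
Going west by 54.954° from -143.908° passes through 180° before reaching +161.138°.

Yes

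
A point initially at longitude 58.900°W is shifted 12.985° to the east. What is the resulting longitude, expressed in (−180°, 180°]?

Start at -58.900°; shift +12.985° → -45.915°.
-45.915° already lies in (−180°, 180°].

45.915°W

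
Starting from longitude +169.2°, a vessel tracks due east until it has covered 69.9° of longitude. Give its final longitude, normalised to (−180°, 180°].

Start at +169.2°; shift +69.9° → +239.1°.
+239.1° lies outside (−180°, 180°]; subtract 360° → -120.9°.

-120.9°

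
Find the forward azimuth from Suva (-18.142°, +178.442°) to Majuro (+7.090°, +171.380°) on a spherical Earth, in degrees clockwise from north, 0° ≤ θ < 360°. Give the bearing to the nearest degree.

Δλ = 171.380 − 178.442 = -7.062°.
θ = atan2( sin Δλ · cos φ₂ , cos φ₁ · sin φ₂ − sin φ₁ · cos φ₂ · cos Δλ )
  = atan2(-0.12200, 0.42394) = -16.055° → normalised to [0°, 360°): 343.945°.

344°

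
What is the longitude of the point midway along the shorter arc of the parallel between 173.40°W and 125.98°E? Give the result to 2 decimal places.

156.29°E

Signed shortest Δλ from -173.40° to +125.98° is -60.62°.
Midpoint longitude = -173.40° + (-60.62°)/2 = -173.40° − 30.31° = -203.71°.
Normalise into (−180°, 180°]: +156.29°.
(The naïve average (-173.40 + +125.98)/2 = -23.71° is on the wrong side of the globe.)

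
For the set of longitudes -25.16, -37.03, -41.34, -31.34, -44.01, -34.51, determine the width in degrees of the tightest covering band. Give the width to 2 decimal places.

18.85°

Sort the longitudes: -44.01°, -41.34°, -37.03°, -34.51°, -31.34°, -25.16°.
Eastward gaps between consecutive values (wrapping around): 2.67°, 4.31°, 2.52°, 3.17°, 6.18°, 341.15°.
Largest gap = 341.15° ⇒ minimal covering band is its complement: 360° − 341.15° = 18.85°.
Band runs from -44.01° eastward to -25.16°.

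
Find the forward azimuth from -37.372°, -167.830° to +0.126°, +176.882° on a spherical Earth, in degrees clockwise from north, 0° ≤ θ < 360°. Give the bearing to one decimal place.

Δλ = 176.882 − -167.830 = 344.712°; wrapped into (−180°, 180°]: -15.288°.
θ = atan2( sin Δλ · cos φ₂ , cos φ₁ · sin φ₂ − sin φ₁ · cos φ₂ · cos Δλ )
  = atan2(-0.26367, 0.58725) = -24.180° → normalised to [0°, 360°): 335.820°.

335.8°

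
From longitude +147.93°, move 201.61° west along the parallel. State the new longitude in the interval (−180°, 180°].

-53.68°

Start at +147.93°; shift −201.61° → -53.68°.
-53.68° already lies in (−180°, 180°].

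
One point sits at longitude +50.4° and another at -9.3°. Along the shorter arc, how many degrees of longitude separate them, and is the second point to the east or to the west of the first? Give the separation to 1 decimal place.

Raw difference: -9.3 − 50.4 = -59.7°.
Normalise into (−180°, 180°]: -59.7° stays -59.7°.
Negative ⇒ the second point lies to the west; separation 59.7°.

59.7° west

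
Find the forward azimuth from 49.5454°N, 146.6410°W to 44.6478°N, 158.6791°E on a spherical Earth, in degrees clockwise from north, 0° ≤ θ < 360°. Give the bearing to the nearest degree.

284°

Δλ = 158.6791 − -146.6410 = 305.3201°; wrapped into (−180°, 180°]: -54.6799°.
θ = atan2( sin Δλ · cos φ₂ , cos φ₁ · sin φ₂ − sin φ₁ · cos φ₂ · cos Δλ )
  = atan2(-0.58049, 0.14300) = -76.161° → normalised to [0°, 360°): 283.839°.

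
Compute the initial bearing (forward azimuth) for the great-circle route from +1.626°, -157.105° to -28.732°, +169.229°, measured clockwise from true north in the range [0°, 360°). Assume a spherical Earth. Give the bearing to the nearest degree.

224°

Δλ = 169.229 − -157.105 = 326.334°; wrapped into (−180°, 180°]: -33.666°.
θ = atan2( sin Δλ · cos φ₂ , cos φ₁ · sin φ₂ − sin φ₁ · cos φ₂ · cos Δλ )
  = atan2(-0.48610, -0.50123) = -135.878° → normalised to [0°, 360°): 224.122°.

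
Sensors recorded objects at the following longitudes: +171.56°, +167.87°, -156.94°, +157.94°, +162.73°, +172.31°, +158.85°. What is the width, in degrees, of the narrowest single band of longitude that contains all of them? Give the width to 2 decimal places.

45.12°

Sort the longitudes: -156.94°, +157.94°, +158.85°, +162.73°, +167.87°, +171.56°, +172.31°.
Eastward gaps between consecutive values (wrapping around): 314.88°, 0.91°, 3.88°, 5.14°, 3.69°, 0.75°, 30.75°.
Largest gap = 314.88° ⇒ minimal covering band is its complement: 360° − 314.88° = 45.12°.
Band runs from +157.94° eastward to -156.94°, crossing the antimeridian.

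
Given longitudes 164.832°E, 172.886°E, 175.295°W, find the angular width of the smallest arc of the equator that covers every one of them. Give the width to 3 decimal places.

Sort the longitudes: -175.295°, +164.832°, +172.886°.
Eastward gaps between consecutive values (wrapping around): 340.127°, 8.054°, 11.819°.
Largest gap = 340.127° ⇒ minimal covering band is its complement: 360° − 340.127° = 19.873°.
Band runs from +164.832° eastward to -175.295°, crossing the antimeridian.

19.873°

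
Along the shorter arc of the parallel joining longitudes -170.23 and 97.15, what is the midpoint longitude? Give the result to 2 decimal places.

+143.46°

Signed shortest Δλ from -170.23° to +97.15° is -92.62°.
Midpoint longitude = -170.23° + (-92.62°)/2 = -170.23° − 46.31° = -216.54°.
Normalise into (−180°, 180°]: +143.46°.
(The naïve average (-170.23 + +97.15)/2 = -36.54° is on the wrong side of the globe.)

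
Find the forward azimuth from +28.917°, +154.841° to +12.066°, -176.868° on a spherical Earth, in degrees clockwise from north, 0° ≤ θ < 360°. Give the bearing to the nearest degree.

117°

Δλ = -176.868 − 154.841 = -331.709°; wrapped into (−180°, 180°]: 28.291°.
θ = atan2( sin Δλ · cos φ₂ , cos φ₁ · sin φ₂ − sin φ₁ · cos φ₂ · cos Δλ )
  = atan2(0.46348, -0.23340) = 116.729° → normalised to [0°, 360°): 116.729°.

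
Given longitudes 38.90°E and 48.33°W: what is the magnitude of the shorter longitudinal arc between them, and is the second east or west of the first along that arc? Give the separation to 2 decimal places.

Raw difference: -48.33 − 38.90 = -87.23°.
Normalise into (−180°, 180°]: -87.23° stays -87.23°.
Negative ⇒ the second point lies to the west; separation 87.23°.

87.23° west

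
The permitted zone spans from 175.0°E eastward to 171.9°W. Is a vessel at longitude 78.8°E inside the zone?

No

Band width going east from +175.0° to -171.9°: ((-171.9 − 175.0) mod 360) = 13.1°.
Offset of +78.8° east of the west edge: ((78.8 − 175.0) mod 360) = 263.8°.
263.8° > 13.1° ⇒ outside.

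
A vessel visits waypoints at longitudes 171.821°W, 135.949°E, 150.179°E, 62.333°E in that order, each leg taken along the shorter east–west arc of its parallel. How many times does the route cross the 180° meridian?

Leg 1: -171.821° → +135.949°, shortest Δλ = -52.23° (west) — crosses 180°.
Leg 2: +135.949° → +150.179°, shortest Δλ = 14.23° (east) — does not cross 180°.
Leg 3: +150.179° → +62.333°, shortest Δλ = -87.846° (west) — does not cross 180°.
Total crossings: 1.

1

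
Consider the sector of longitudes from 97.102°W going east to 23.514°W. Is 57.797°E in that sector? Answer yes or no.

Band width going east from -97.102° to -23.514°: ((-23.514 − -97.102) mod 360) = 73.588°.
Offset of +57.797° east of the west edge: ((57.797 − -97.102) mod 360) = 154.899°.
154.899° > 73.588° ⇒ outside.

No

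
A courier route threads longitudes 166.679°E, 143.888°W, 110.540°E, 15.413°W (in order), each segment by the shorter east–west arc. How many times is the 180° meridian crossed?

Leg 1: +166.679° → -143.888°, shortest Δλ = 49.433° (east) — crosses 180°.
Leg 2: -143.888° → +110.540°, shortest Δλ = -105.572° (west) — crosses 180°.
Leg 3: +110.540° → -15.413°, shortest Δλ = -125.953° (west) — does not cross 180°.
Total crossings: 2.

2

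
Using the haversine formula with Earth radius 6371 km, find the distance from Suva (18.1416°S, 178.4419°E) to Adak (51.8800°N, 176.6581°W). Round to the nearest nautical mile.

Δλ = -176.6581 − 178.4419 = -355.1000°; wrapped into (−180°, 180°]: 4.9000°.
Δφ = 51.8800 − -18.1416 = 70.0216°.
a = sin²(Δφ/2) + cos φ₁ · cos φ₂ · sin²(Δλ/2) = 0.330239.
c = 2·atan2(√a, √(1−a)) = 1.22439 rad → d = 6371·c ≈ 7800.57 km ≈ 4211.97 nmi.

4212 nmi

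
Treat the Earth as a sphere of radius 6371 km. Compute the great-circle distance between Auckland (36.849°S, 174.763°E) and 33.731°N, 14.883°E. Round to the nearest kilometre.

Δλ = 14.883 − 174.763 = -159.880°.
Δφ = 33.731 − -36.849 = 70.580°.
a = sin²(Δφ/2) + cos φ₁ · cos φ₂ · sin²(Δλ/2) = 0.978953.
c = 2·atan2(√a, √(1−a)) = 2.85042 rad → d = 6371·c ≈ 18160.00 km.

18160 km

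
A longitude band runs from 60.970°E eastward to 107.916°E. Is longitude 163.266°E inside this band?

No

Band width going east from +60.970° to +107.916°: ((107.916 − 60.970) mod 360) = 46.946°.
Offset of +163.266° east of the west edge: ((163.266 − 60.970) mod 360) = 102.296°.
102.296° > 46.946° ⇒ outside.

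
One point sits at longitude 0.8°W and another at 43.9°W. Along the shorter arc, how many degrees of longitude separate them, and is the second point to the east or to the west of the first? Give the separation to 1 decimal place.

43.1° west

Raw difference: -43.9 − -0.8 = -43.1°.
Normalise into (−180°, 180°]: -43.1° stays -43.1°.
Negative ⇒ the second point lies to the west; separation 43.1°.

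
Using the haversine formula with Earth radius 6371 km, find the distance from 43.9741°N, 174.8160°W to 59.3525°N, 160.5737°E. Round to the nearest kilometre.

Δλ = 160.5737 − -174.8160 = 335.3897°; wrapped into (−180°, 180°]: -24.6103°.
Δφ = 59.3525 − 43.9741 = 15.3784°.
a = sin²(Δφ/2) + cos φ₁ · cos φ₂ · sin²(Δλ/2) = 0.034564.
c = 2·atan2(√a, √(1−a)) = 0.37401 rad → d = 6371·c ≈ 2382.79 km.

2383 km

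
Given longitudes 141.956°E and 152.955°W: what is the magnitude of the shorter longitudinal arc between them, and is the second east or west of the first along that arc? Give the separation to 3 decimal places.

Raw difference: -152.955 − 141.956 = -294.911°.
Normalise into (−180°, 180°]: -294.911° + 360° = 65.089°.
Positive ⇒ the second point lies to the east; separation 65.089°.

65.089° east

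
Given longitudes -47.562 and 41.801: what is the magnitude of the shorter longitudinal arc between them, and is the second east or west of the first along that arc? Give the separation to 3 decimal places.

Raw difference: 41.801 − -47.562 = 89.363°.
Normalise into (−180°, 180°]: 89.363° stays 89.363°.
Positive ⇒ the second point lies to the east; separation 89.363°.

89.363° east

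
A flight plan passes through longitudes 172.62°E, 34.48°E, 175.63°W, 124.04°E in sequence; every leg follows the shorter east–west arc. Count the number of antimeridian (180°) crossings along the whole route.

2

Leg 1: +172.62° → +34.48°, shortest Δλ = -138.14° (west) — does not cross 180°.
Leg 2: +34.48° → -175.63°, shortest Δλ = 149.89° (east) — crosses 180°.
Leg 3: -175.63° → +124.04°, shortest Δλ = -60.33° (west) — crosses 180°.
Total crossings: 2.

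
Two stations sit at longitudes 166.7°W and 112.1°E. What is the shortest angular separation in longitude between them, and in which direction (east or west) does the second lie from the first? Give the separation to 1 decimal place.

81.2° west

Raw difference: 112.1 − -166.7 = 278.8°.
Normalise into (−180°, 180°]: 278.8° − 360° = -81.2°.
Negative ⇒ the second point lies to the west; separation 81.2°.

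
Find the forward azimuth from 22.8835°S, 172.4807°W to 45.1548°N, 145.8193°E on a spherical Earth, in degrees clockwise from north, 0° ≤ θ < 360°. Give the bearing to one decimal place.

Δλ = 145.8193 − -172.4807 = 318.3000°; wrapped into (−180°, 180°]: -41.7000°.
θ = atan2( sin Δλ · cos φ₂ , cos φ₁ · sin φ₂ − sin φ₁ · cos φ₂ · cos Δλ )
  = atan2(-0.46912, 0.85796) = -28.669° → normalised to [0°, 360°): 331.331°.

331.3°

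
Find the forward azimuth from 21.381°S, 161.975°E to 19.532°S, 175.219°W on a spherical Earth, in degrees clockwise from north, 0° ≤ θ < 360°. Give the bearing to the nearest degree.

89°

Δλ = -175.219 − 161.975 = -337.194°; wrapped into (−180°, 180°]: 22.806°.
θ = atan2( sin Δλ · cos φ₂ , cos φ₁ · sin φ₂ − sin φ₁ · cos φ₂ · cos Δλ )
  = atan2(0.36531, 0.00540) = 89.152° → normalised to [0°, 360°): 89.152°.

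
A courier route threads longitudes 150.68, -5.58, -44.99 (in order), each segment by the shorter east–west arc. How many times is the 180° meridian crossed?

Leg 1: +150.68° → -5.58°, shortest Δλ = -156.26° (west) — does not cross 180°.
Leg 2: -5.58° → -44.99°, shortest Δλ = -39.41° (west) — does not cross 180°.
Total crossings: 0.

0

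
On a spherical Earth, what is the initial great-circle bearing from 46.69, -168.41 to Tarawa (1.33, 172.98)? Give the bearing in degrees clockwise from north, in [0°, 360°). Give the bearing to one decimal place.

205.3°

Δλ = 172.98 − -168.41 = 341.39°; wrapped into (−180°, 180°]: -18.61°.
θ = atan2( sin Δλ · cos φ₂ , cos φ₁ · sin φ₂ − sin φ₁ · cos φ₂ · cos Δλ )
  = atan2(-0.31904, -0.67350) = -154.653° → normalised to [0°, 360°): 205.347°.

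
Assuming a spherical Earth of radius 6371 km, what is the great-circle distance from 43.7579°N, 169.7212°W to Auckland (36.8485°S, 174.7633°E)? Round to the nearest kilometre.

Δλ = 174.7633 − -169.7212 = 344.4845°; wrapped into (−180°, 180°]: -15.5155°.
Δφ = -36.8485 − 43.7579 = -80.6064°.
a = sin²(Δφ/2) + cos φ₁ · cos φ₂ · sin²(Δλ/2) = 0.428923.
c = 2·atan2(√a, √(1−a)) = 1.42816 rad → d = 6371·c ≈ 9098.81 km.

9099 km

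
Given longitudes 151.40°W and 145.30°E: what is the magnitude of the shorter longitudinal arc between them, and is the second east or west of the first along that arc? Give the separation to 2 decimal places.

Raw difference: 145.30 − -151.40 = 296.7°.
Normalise into (−180°, 180°]: 296.7° − 360° = -63.3°.
Negative ⇒ the second point lies to the west; separation 63.30°.

63.30° west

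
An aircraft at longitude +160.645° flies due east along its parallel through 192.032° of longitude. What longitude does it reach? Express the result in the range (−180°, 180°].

Start at +160.645°; shift +192.032° → +352.677°.
+352.677° lies outside (−180°, 180°]; subtract 360° → -7.323°.

-7.323°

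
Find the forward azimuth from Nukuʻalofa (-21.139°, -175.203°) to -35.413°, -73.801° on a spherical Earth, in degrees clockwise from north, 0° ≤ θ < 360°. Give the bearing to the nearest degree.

Δλ = -73.801 − -175.203 = 101.402°.
θ = atan2( sin Δλ · cos φ₂ , cos φ₁ · sin φ₂ − sin φ₁ · cos φ₂ · cos Δλ )
  = atan2(0.79891, -0.59858) = 126.842° → normalised to [0°, 360°): 126.842°.

127°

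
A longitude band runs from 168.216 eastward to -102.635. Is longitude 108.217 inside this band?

No

Band width going east from +168.216° to -102.635°: ((-102.635 − 168.216) mod 360) = 89.149°.
Offset of +108.217° east of the west edge: ((108.217 − 168.216) mod 360) = 300.001°.
300.001° > 89.149° ⇒ outside.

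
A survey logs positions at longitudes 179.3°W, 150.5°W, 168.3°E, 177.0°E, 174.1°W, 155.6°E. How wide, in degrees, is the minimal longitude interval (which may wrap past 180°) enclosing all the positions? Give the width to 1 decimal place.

Sort the longitudes: -179.3°, -174.1°, -150.5°, +155.6°, +168.3°, +177.0°.
Eastward gaps between consecutive values (wrapping around): 5.2°, 23.6°, 306.1°, 12.7°, 8.7°, 3.7°.
Largest gap = 306.1° ⇒ minimal covering band is its complement: 360° − 306.1° = 53.9°.
Band runs from +155.6° eastward to -150.5°, crossing the antimeridian.

53.9°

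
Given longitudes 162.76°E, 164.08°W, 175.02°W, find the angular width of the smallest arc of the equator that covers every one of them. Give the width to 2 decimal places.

33.16°

Sort the longitudes: -175.02°, -164.08°, +162.76°.
Eastward gaps between consecutive values (wrapping around): 10.94°, 326.84°, 22.22°.
Largest gap = 326.84° ⇒ minimal covering band is its complement: 360° − 326.84° = 33.16°.
Band runs from +162.76° eastward to -164.08°, crossing the antimeridian.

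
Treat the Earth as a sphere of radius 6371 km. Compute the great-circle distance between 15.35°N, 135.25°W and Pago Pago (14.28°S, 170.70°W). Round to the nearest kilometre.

Δλ = -170.70 − -135.25 = -35.45°.
Δφ = -14.28 − 15.35 = -29.63°.
a = sin²(Δφ/2) + cos φ₁ · cos φ₂ · sin²(Δλ/2) = 0.152003.
c = 2·atan2(√a, √(1−a)) = 0.80099 rad → d = 6371·c ≈ 5103.12 km.

5103 km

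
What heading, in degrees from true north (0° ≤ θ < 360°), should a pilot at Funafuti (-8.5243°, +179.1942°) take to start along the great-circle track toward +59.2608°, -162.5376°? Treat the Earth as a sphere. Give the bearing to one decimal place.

9.9°

Δλ = -162.5376 − 179.1942 = -341.7318°; wrapped into (−180°, 180°]: 18.2682°.
θ = atan2( sin Δλ · cos φ₂ , cos φ₁ · sin φ₂ − sin φ₁ · cos φ₂ · cos Δλ )
  = atan2(0.16022, 0.92195) = 9.859° → normalised to [0°, 360°): 9.859°.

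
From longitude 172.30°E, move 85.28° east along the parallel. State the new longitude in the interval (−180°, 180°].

102.42°W

Start at +172.30°; shift +85.28° → +257.58°.
+257.58° lies outside (−180°, 180°]; subtract 360° → -102.42°.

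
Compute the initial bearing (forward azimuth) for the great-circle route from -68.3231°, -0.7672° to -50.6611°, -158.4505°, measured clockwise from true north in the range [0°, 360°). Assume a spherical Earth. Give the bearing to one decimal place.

196.2°

Δλ = -158.4505 − -0.7672 = -157.6833°.
θ = atan2( sin Δλ · cos φ₂ , cos φ₁ · sin φ₂ − sin φ₁ · cos φ₂ · cos Δλ )
  = atan2(-0.24071, -0.83063) = -163.839° → normalised to [0°, 360°): 196.161°.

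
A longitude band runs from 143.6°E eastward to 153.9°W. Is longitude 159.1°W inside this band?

Yes

Band width going east from +143.6° to -153.9°: ((-153.9 − 143.6) mod 360) = 62.5°.
Offset of -159.1° east of the west edge: ((-159.1 − 143.6) mod 360) = 57.3°.
57.3° ≤ 62.5° ⇒ inside.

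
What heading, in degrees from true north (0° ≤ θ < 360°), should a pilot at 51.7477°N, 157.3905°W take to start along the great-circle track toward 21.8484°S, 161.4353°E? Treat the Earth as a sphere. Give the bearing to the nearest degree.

218°

Δλ = 161.4353 − -157.3905 = 318.8258°; wrapped into (−180°, 180°]: -41.1742°.
θ = atan2( sin Δλ · cos φ₂ , cos φ₁ · sin φ₂ − sin φ₁ · cos φ₂ · cos Δλ )
  = atan2(-0.61106, -0.77905) = -141.890° → normalised to [0°, 360°): 218.110°.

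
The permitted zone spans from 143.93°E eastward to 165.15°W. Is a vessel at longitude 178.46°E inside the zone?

Band width going east from +143.93° to -165.15°: ((-165.15 − 143.93) mod 360) = 50.92°.
Offset of +178.46° east of the west edge: ((178.46 − 143.93) mod 360) = 34.53°.
34.53° ≤ 50.92° ⇒ inside.

Yes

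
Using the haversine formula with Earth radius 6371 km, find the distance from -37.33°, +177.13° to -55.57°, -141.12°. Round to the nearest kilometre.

Δλ = -141.12 − 177.13 = -318.25°; wrapped into (−180°, 180°]: 41.75°.
Δφ = -55.57 − -37.33 = -18.24°.
a = sin²(Δφ/2) + cos φ₁ · cos φ₂ · sin²(Δλ/2) = 0.082207.
c = 2·atan2(√a, √(1−a)) = 0.58160 rad → d = 6371·c ≈ 3705.36 km.

3705 km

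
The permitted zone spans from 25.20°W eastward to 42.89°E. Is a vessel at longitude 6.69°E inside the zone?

Band width going east from -25.20° to +42.89°: ((42.89 − -25.20) mod 360) = 68.09°.
Offset of +6.69° east of the west edge: ((6.69 − -25.20) mod 360) = 31.89°.
31.89° ≤ 68.09° ⇒ inside.

Yes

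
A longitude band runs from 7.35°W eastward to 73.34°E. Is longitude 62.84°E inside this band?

Yes

Band width going east from -7.35° to +73.34°: ((73.34 − -7.35) mod 360) = 80.69°.
Offset of +62.84° east of the west edge: ((62.84 − -7.35) mod 360) = 70.19°.
70.19° ≤ 80.69° ⇒ inside.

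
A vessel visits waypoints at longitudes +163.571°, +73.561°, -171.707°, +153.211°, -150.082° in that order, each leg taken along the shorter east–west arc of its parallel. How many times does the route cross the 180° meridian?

Leg 1: +163.571° → +73.561°, shortest Δλ = -90.01° (west) — does not cross 180°.
Leg 2: +73.561° → -171.707°, shortest Δλ = 114.732° (east) — crosses 180°.
Leg 3: -171.707° → +153.211°, shortest Δλ = -35.082° (west) — crosses 180°.
Leg 4: +153.211° → -150.082°, shortest Δλ = 56.707° (east) — crosses 180°.
Total crossings: 3.

3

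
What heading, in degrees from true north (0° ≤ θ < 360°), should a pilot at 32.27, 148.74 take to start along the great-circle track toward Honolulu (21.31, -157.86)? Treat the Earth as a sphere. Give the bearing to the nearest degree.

89°

Δλ = -157.86 − 148.74 = -306.60°; wrapped into (−180°, 180°]: 53.40°.
θ = atan2( sin Δλ · cos φ₂ , cos φ₁ · sin φ₂ − sin φ₁ · cos φ₂ · cos Δλ )
  = atan2(0.74793, 0.01072) = 89.179° → normalised to [0°, 360°): 89.179°.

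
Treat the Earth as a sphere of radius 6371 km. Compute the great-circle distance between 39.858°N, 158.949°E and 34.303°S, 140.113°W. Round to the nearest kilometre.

Δλ = -140.113 − 158.949 = -299.062°; wrapped into (−180°, 180°]: 60.938°.
Δφ = -34.303 − 39.858 = -74.161°.
a = sin²(Δφ/2) + cos φ₁ · cos φ₂ · sin²(Δλ/2) = 0.526579.
c = 2·atan2(√a, √(1−a)) = 1.62398 rad → d = 6371·c ≈ 10346.37 km.

10346 km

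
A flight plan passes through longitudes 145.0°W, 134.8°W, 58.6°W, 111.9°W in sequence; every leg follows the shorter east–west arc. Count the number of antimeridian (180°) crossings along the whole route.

Leg 1: -145.0° → -134.8°, shortest Δλ = 10.2° (east) — does not cross 180°.
Leg 2: -134.8° → -58.6°, shortest Δλ = 76.2° (east) — does not cross 180°.
Leg 3: -58.6° → -111.9°, shortest Δλ = -53.3° (west) — does not cross 180°.
Total crossings: 0.

0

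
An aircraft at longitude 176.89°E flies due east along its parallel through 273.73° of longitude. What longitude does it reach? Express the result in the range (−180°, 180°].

90.62°E

Start at +176.89°; shift +273.73° → +450.62°.
+450.62° lies outside (−180°, 180°]; subtract 360° → +90.62°.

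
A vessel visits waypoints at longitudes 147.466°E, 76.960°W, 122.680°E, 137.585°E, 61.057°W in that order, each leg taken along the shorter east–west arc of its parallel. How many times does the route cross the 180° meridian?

Leg 1: +147.466° → -76.960°, shortest Δλ = 135.574° (east) — crosses 180°.
Leg 2: -76.960° → +122.680°, shortest Δλ = -160.36° (west) — crosses 180°.
Leg 3: +122.680° → +137.585°, shortest Δλ = 14.905° (east) — does not cross 180°.
Leg 4: +137.585° → -61.057°, shortest Δλ = 161.358° (east) — crosses 180°.
Total crossings: 3.

3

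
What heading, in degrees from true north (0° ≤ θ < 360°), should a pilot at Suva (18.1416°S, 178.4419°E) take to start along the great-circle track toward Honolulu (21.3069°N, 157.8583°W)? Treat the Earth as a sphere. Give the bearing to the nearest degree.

Δλ = -157.8583 − 178.4419 = -336.3002°; wrapped into (−180°, 180°]: 23.6998°.
θ = atan2( sin Δλ · cos φ₂ , cos φ₁ · sin φ₂ − sin φ₁ · cos φ₂ · cos Δλ )
  = atan2(0.37447, 0.61092) = 31.507° → normalised to [0°, 360°): 31.507°.

32°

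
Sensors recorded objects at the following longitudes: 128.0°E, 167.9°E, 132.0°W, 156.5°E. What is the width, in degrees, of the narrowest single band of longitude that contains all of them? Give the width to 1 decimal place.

Sort the longitudes: -132.0°, +128.0°, +156.5°, +167.9°.
Eastward gaps between consecutive values (wrapping around): 260.0°, 28.5°, 11.4°, 60.1°.
Largest gap = 260.0° ⇒ minimal covering band is its complement: 360° − 260.0° = 100.0°.
Band runs from +128.0° eastward to -132.0°, crossing the antimeridian.

100.0°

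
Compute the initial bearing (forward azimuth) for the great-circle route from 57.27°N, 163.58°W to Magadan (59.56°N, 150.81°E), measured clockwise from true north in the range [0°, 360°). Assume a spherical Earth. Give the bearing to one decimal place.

294.9°

Δλ = 150.81 − -163.58 = 314.39°; wrapped into (−180°, 180°]: -45.61°.
θ = atan2( sin Δλ · cos φ₂ , cos φ₁ · sin φ₂ − sin φ₁ · cos φ₂ · cos Δλ )
  = atan2(-0.36204, 0.16801) = -65.105° → normalised to [0°, 360°): 294.895°.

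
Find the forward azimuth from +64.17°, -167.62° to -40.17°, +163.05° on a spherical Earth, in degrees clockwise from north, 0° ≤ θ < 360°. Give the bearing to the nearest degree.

Δλ = 163.05 − -167.62 = 330.67°; wrapped into (−180°, 180°]: -29.33°.
θ = atan2( sin Δλ · cos φ₂ , cos φ₁ · sin φ₂ − sin φ₁ · cos φ₂ · cos Δλ )
  = atan2(-0.37430, -0.88068) = -156.974° → normalised to [0°, 360°): 203.026°.

203°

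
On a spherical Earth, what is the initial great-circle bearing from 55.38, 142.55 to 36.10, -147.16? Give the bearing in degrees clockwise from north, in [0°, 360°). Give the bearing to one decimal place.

Δλ = -147.16 − 142.55 = -289.71°; wrapped into (−180°, 180°]: 70.29°.
θ = atan2( sin Δλ · cos φ₂ , cos φ₁ · sin φ₂ − sin φ₁ · cos φ₂ · cos Δλ )
  = atan2(0.76065, 0.11049) = 81.735° → normalised to [0°, 360°): 81.735°.

81.7°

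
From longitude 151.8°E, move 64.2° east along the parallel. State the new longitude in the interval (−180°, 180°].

Start at +151.8°; shift +64.2° → +216.0°.
+216.0° lies outside (−180°, 180°]; subtract 360° → -144.0°.

144.0°W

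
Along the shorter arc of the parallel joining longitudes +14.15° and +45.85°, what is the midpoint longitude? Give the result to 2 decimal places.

+30.00°

Signed shortest Δλ from +14.15° to +45.85° is +31.70°.
Midpoint longitude = +14.15° + (+31.70°)/2 = +14.15° + 15.85° = +30.00°.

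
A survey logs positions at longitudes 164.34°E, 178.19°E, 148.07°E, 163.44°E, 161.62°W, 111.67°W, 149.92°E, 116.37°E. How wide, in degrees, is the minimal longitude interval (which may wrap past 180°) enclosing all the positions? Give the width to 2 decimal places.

Sort the longitudes: -161.62°, -111.67°, +116.37°, +148.07°, +149.92°, +163.44°, +164.34°, +178.19°.
Eastward gaps between consecutive values (wrapping around): 49.95°, 228.04°, 31.70°, 1.85°, 13.52°, 0.90°, 13.85°, 20.19°.
Largest gap = 228.04° ⇒ minimal covering band is its complement: 360° − 228.04° = 131.96°.
Band runs from +116.37° eastward to -111.67°, crossing the antimeridian.

131.96°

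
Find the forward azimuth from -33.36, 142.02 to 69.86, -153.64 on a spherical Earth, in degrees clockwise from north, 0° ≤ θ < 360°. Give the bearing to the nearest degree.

20°

Δλ = -153.64 − 142.02 = -295.66°; wrapped into (−180°, 180°]: 64.34°.
θ = atan2( sin Δλ · cos φ₂ , cos φ₁ · sin φ₂ − sin φ₁ · cos φ₂ · cos Δλ )
  = atan2(0.31036, 0.86615) = 19.714° → normalised to [0°, 360°): 19.714°.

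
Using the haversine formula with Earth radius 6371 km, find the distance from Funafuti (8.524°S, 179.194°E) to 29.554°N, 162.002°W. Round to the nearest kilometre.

4688 km

Δλ = -162.002 − 179.194 = -341.196°; wrapped into (−180°, 180°]: 18.804°.
Δφ = 29.554 − -8.524 = 38.078°.
a = sin²(Δφ/2) + cos φ₁ · cos φ₂ · sin²(Δλ/2) = 0.129372.
c = 2·atan2(√a, √(1−a)) = 0.73586 rad → d = 6371·c ≈ 4688.14 km.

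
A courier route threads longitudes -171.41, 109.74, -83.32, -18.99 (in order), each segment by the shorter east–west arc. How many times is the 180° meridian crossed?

Leg 1: -171.41° → +109.74°, shortest Δλ = -78.85° (west) — crosses 180°.
Leg 2: +109.74° → -83.32°, shortest Δλ = 166.94° (east) — crosses 180°.
Leg 3: -83.32° → -18.99°, shortest Δλ = 64.33° (east) — does not cross 180°.
Total crossings: 2.

2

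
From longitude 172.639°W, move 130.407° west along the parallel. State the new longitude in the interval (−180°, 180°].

56.954°E

Start at -172.639°; shift −130.407° → -303.046°.
-303.046° lies outside (−180°, 180°]; add 360° → +56.954°.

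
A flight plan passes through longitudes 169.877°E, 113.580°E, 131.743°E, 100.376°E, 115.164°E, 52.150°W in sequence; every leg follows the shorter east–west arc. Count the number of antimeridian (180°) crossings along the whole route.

Leg 1: +169.877° → +113.580°, shortest Δλ = -56.297° (west) — does not cross 180°.
Leg 2: +113.580° → +131.743°, shortest Δλ = 18.163° (east) — does not cross 180°.
Leg 3: +131.743° → +100.376°, shortest Δλ = -31.367° (west) — does not cross 180°.
Leg 4: +100.376° → +115.164°, shortest Δλ = 14.788° (east) — does not cross 180°.
Leg 5: +115.164° → -52.150°, shortest Δλ = -167.314° (west) — does not cross 180°.
Total crossings: 0.

0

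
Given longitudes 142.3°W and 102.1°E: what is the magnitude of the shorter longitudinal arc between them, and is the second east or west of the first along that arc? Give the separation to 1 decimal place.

115.6° west

Raw difference: 102.1 − -142.3 = 244.4°.
Normalise into (−180°, 180°]: 244.4° − 360° = -115.6°.
Negative ⇒ the second point lies to the west; separation 115.6°.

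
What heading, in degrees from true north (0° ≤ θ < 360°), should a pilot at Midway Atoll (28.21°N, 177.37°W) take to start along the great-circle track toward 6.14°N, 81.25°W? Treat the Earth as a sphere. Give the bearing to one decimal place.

81.7°

Δλ = -81.25 − -177.37 = 96.12°.
θ = atan2( sin Δλ · cos φ₂ , cos φ₁ · sin φ₂ − sin φ₁ · cos φ₂ · cos Δλ )
  = atan2(0.98860, 0.14436) = 81.692° → normalised to [0°, 360°): 81.692°.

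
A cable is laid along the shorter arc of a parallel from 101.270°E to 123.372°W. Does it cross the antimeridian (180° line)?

Naïve |-123.372 − 101.270| = 224.642° > 180°, so the shorter arc goes the other way round — across 180°.
Signed shortest Δλ = ((-123.372 − 101.270 + 180) mod 360) − 180 = 135.358°.
Going east by 135.358° from +101.270° passes through 180° before reaching -123.372°.

Yes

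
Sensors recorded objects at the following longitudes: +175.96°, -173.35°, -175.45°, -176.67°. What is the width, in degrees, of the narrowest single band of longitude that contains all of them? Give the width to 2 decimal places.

10.69°

Sort the longitudes: -176.67°, -175.45°, -173.35°, +175.96°.
Eastward gaps between consecutive values (wrapping around): 1.22°, 2.10°, 349.31°, 7.37°.
Largest gap = 349.31° ⇒ minimal covering band is its complement: 360° − 349.31° = 10.69°.
Band runs from +175.96° eastward to -173.35°, crossing the antimeridian.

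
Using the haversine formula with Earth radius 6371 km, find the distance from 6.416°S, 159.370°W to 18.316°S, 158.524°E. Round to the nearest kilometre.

4747 km

Δλ = 158.524 − -159.370 = 317.894°; wrapped into (−180°, 180°]: -42.106°.
Δφ = -18.316 − -6.416 = -11.900°.
a = sin²(Δφ/2) + cos φ₁ · cos φ₂ · sin²(Δλ/2) = 0.132488.
c = 2·atan2(√a, √(1−a)) = 0.74509 rad → d = 6371·c ≈ 4746.99 km.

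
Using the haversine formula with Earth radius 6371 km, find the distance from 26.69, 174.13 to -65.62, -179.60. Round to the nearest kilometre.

Δλ = -179.60 − 174.13 = -353.73°; wrapped into (−180°, 180°]: 6.27°.
Δφ = -65.62 − 26.69 = -92.31°.
a = sin²(Δφ/2) + cos φ₁ · cos φ₂ · sin²(Δλ/2) = 0.521256.
c = 2·atan2(√a, √(1−a)) = 1.61332 rad → d = 6371·c ≈ 10278.47 km.

10278 km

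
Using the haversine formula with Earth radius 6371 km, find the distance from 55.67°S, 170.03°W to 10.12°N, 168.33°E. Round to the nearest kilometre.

Δλ = 168.33 − -170.03 = 338.36°; wrapped into (−180°, 180°]: -21.64°.
Δφ = 10.12 − -55.67 = 65.79°.
a = sin²(Δφ/2) + cos φ₁ · cos φ₂ · sin²(Δλ/2) = 0.314524.
c = 2·atan2(√a, √(1−a)) = 1.19076 rad → d = 6371·c ≈ 7586.34 km.

7586 km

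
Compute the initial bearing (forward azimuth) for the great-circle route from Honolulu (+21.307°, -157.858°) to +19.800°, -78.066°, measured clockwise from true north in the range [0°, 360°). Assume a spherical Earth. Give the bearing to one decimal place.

Δλ = -78.066 − -157.858 = 79.792°.
θ = atan2( sin Δλ · cos φ₂ , cos φ₁ · sin φ₂ − sin φ₁ · cos φ₂ · cos Δλ )
  = atan2(0.92599, 0.25499) = 74.604° → normalised to [0°, 360°): 74.604°.

74.6°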